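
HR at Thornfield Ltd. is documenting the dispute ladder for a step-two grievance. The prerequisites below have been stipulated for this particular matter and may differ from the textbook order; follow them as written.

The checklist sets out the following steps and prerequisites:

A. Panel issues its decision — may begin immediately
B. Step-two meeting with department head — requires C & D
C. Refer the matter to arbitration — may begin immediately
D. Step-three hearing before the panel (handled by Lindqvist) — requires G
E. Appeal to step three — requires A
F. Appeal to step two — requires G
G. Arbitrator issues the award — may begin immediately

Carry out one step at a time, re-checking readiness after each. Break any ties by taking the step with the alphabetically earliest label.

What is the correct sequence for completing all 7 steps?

A, C, E, G, D, B, F

A, C and G have no prerequisites; A has the earlier label, so A is first.
E now also ready, so the ready set is {C, E, G}; C has the earlier label → C.
Now E and G have their prerequisites met. E has the earlier label, so E next.
Next only G has its prerequisites met → G.
Ready: D and F. D has the earlier label → D.
B and F are both available; B has the earlier label → B.
F is the only step now ready → F.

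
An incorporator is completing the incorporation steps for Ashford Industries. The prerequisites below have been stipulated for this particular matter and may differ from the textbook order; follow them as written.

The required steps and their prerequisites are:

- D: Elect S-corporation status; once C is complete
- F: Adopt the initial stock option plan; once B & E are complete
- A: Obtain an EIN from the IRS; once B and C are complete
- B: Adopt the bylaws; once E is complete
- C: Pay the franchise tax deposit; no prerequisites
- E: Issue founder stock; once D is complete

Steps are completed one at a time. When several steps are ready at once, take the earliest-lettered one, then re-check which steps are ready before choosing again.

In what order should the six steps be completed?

C is the only step with nothing outstanding, so it goes first.
D needed C, now all done → D.
That leaves E as the only ready step → E.
B needed E, now all done → B.
Ready: A and F. A has the earlier label → A.
F is the only step now ready → F.

C → D → E → B → A → F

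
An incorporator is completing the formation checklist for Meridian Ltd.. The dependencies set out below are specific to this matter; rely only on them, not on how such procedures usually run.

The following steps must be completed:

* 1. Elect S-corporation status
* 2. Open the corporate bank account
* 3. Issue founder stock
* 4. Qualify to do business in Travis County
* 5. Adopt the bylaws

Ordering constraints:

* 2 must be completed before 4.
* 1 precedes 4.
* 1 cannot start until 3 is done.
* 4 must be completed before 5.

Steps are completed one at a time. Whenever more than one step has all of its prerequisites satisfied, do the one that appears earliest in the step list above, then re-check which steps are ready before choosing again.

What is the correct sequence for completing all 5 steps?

Nothing is required for 2 and 3. 2 is listed earlier → 2 first.
That leaves 3 as the only ready step → 3.
1 is the only step now ready → 1.
Next only 4 has its prerequisites met → 4.
5 needed 4, now all done → 5.

2, 3, 1, 4, 5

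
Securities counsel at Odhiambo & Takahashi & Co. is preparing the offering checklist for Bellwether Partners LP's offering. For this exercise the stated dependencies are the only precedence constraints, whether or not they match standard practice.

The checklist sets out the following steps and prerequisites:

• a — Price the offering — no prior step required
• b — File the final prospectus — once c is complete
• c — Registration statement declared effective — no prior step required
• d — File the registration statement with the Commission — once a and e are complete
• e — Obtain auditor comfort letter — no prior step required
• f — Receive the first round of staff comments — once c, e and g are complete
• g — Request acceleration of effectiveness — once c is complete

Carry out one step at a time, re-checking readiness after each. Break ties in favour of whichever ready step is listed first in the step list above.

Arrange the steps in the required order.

a → c → b → e → d → g → f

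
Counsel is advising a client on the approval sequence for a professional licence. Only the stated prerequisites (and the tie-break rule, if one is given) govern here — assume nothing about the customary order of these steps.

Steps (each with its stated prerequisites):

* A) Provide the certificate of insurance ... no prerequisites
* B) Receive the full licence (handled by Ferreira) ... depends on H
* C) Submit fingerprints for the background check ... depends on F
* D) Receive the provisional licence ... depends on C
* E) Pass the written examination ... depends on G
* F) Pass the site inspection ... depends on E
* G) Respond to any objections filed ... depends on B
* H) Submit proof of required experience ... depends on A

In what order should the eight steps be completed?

A, H, B, G, E, F, C, D

Only A has no prerequisites, so it is first.
H needed A, now all done → H.
Next only B has its prerequisites met → B.
G needed B, now all done → G.
E needed G, now all done → E.
F needed E, now all done → F.
Next only C has its prerequisites met → C.
D needed C, now all done → D.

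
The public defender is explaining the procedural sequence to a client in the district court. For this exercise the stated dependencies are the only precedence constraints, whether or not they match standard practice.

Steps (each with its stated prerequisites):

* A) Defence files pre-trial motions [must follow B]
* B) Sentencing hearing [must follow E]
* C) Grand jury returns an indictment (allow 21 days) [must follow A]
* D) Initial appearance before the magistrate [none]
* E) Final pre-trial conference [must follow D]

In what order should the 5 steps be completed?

D is the only step with nothing outstanding, so it goes first.
E needed D, now all done → E.
That leaves B as the only ready step → B.
Next only A has its prerequisites met → A.
C is the only step now ready → C.

D, E, B, A, C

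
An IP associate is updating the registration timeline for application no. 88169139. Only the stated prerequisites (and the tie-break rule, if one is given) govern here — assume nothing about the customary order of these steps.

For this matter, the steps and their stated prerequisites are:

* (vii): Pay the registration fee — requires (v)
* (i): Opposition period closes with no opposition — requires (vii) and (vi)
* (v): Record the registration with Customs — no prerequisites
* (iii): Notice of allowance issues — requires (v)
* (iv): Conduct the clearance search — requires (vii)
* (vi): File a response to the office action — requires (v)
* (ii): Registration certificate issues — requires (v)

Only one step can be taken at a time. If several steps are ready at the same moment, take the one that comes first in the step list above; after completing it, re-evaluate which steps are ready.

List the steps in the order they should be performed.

(v), (vii), (iii), (iv), (vi), (i), (ii)

Only (v) has no prerequisites, so it is first.
Ready: (vii), (iii), (vi) and (ii). (vii) is listed earlier → (vii).
Ready: (iii), (iv), (vi) and (ii). (iii) is listed earlier → (iii).
Now (iv), (vi) and (ii) have their prerequisites met. (iv) is listed earlier, so (iv) next.
Now (vi) and (ii) have their prerequisites met. (vi) is listed earlier, so (vi) next.
(i) now also ready, so the ready set is {(i), (ii)}; (i) is listed earlier → (i).
Next only (ii) has its prerequisites met → (ii).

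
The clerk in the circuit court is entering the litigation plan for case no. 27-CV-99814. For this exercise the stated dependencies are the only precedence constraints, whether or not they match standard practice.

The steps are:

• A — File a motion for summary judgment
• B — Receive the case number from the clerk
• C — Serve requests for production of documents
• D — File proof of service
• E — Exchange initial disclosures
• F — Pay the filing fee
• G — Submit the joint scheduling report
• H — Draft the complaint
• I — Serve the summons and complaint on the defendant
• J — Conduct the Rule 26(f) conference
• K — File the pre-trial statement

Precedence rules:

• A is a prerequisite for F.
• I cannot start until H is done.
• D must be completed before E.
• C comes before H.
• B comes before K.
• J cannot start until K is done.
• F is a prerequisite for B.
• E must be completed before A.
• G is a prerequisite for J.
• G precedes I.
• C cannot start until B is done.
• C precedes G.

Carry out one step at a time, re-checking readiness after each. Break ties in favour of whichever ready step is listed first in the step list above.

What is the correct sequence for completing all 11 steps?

D → E → A → F → B → C → G → H → I → K → J

Only D has no prerequisites, so it is first.
E needed D, now all done → E.
That leaves A as the only ready step → A.
F is the only step now ready → F.
B needed F, now all done → B.
Now C and K have their prerequisites met. C is listed earlier, so C next.
G and H now also ready, so the ready set is {G, H, K}; G is listed earlier → G.
Ready: H and K. H is listed earlier → H.
I now also ready, so the ready set is {I, K}; I is listed earlier → I.
K needed B, now all done → K.
Next only J has its prerequisites met → J.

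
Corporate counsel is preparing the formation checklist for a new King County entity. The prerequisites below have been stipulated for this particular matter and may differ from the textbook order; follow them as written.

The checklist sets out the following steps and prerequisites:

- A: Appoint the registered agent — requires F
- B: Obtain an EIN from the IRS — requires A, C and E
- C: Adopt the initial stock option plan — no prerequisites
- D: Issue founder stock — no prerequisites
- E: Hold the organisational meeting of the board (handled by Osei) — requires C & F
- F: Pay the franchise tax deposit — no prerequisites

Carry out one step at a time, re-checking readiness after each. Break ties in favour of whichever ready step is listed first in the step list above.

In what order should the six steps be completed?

C D F A E B

Nothing is required for C, D and F. C is listed earlier → C first.
Now D and F have their prerequisites met. D is listed earlier, so D next.
Next only F has its prerequisites met → F.
Now A and E have their prerequisites met. A is listed earlier, so A next.
E needed C and F, now all done → E.
That leaves B as the only ready step → B.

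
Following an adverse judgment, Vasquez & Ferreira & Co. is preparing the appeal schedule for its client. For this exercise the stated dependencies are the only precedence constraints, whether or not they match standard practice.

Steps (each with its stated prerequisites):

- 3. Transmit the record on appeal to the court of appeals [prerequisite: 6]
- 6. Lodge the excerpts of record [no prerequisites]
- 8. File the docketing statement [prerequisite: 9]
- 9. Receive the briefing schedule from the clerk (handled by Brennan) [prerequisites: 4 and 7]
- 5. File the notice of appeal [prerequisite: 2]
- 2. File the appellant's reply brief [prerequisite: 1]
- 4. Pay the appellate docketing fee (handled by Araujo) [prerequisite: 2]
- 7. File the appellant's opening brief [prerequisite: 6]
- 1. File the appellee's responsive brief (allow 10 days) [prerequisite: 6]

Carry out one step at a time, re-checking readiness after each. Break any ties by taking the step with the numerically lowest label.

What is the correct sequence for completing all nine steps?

6, 1, 2, 3, 4, 5, 7, 9, 8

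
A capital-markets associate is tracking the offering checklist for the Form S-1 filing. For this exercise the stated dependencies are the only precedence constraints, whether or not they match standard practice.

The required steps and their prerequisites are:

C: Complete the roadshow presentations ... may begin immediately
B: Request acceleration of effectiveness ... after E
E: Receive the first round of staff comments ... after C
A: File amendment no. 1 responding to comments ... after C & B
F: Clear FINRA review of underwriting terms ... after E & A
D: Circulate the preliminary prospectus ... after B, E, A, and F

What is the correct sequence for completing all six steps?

C E B A F D

C has no prerequisites → C first.
E needed C, now all done → E.
B needed E, now all done → B.
A needed C and B, now all done → A.
Next only F has its prerequisites met → F.
Next only D has its prerequisites met → D.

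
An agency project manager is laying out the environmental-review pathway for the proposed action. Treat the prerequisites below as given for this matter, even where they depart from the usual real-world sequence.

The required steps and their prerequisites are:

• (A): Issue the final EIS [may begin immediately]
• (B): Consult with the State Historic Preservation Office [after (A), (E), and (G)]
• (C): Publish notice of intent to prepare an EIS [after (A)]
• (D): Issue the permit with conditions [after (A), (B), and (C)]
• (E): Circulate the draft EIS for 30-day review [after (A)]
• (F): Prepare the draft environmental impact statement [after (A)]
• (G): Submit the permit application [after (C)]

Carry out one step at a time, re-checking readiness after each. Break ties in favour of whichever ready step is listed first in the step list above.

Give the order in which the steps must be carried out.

(A), (C), (E), (F), (G), (B), (D)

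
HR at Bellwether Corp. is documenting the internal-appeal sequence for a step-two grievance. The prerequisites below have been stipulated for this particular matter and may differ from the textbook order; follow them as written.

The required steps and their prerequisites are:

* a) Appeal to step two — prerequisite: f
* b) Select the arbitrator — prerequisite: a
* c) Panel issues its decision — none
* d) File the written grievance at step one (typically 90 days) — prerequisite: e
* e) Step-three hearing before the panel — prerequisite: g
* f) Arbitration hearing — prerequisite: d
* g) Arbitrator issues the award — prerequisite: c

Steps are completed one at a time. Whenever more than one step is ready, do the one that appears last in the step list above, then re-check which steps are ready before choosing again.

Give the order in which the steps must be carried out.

c → g → e → d → f → a → b

Only c has no prerequisites, so it is first.
That leaves g as the only ready step → g.
That leaves e as the only ready step → e.
That leaves d as the only ready step → d.
f is the only step now ready → f.
a is the only step now ready → a.
That leaves b as the only ready step → b.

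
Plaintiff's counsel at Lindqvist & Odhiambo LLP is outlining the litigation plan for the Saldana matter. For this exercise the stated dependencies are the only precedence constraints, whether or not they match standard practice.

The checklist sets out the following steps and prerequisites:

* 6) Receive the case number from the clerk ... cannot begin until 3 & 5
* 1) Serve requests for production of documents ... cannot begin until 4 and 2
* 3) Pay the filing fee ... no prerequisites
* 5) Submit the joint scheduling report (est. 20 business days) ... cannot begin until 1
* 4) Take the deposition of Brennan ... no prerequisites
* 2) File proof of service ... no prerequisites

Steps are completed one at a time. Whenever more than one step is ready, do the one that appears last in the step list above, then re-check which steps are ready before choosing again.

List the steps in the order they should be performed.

Nothing is required for 2, 4 and 3. 2 is listed later → 2 first.
Now 4 and 3 have their prerequisites met. 4 is listed later, so 4 next.
Ready: 3 and 1. 3 is listed later → 3.
Next only 1 has its prerequisites met → 1.
5 needed 1, now all done → 5.
Next only 6 has its prerequisites met → 6.

2, 4, 3, 1, 5, 6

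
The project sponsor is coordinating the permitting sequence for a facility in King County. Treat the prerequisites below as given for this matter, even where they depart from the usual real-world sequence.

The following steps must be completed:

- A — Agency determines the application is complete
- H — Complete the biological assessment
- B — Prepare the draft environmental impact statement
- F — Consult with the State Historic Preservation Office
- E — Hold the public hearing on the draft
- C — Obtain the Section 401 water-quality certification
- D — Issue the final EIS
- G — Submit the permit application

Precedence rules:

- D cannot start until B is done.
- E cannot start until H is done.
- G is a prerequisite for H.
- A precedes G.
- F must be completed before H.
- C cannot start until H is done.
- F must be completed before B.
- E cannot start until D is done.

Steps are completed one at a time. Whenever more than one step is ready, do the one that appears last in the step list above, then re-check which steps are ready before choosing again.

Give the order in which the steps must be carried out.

F and A have no prerequisites; F is listed later, so F is first.
B and A are both available; B is listed later → B.
Now D and A have their prerequisites met. D is listed later, so D next.
A is the only step now ready → A.
That leaves G as the only ready step → G.
Next only H has its prerequisites met → H.
Now C and E have their prerequisites met. C is listed later, so C next.
E is the only step now ready → E.

F B D A G H C E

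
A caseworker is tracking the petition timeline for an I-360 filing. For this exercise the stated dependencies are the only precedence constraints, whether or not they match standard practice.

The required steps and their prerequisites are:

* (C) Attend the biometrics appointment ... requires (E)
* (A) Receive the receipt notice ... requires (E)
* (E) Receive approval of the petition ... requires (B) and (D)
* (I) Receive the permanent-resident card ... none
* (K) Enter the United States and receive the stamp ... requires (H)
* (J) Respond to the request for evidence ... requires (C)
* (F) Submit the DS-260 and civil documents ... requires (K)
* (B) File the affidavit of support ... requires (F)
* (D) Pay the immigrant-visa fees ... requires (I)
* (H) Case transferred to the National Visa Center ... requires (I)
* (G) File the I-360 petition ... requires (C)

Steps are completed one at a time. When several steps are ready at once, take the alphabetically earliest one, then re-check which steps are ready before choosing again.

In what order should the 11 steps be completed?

(I), (D), (H), (K), (F), (B), (E), (A), (C), (G), (J)

(I) is the only step with nothing outstanding, so it goes first.
(D) and (H) are both available; (D) has the earlier label → (D).
Next only (H) has its prerequisites met → (H).
(K) needed (H), now all done → (K).
Next only (F) has its prerequisites met → (F).
(B) needed (F), now all done → (B).
(E) needed (B) and (D), now all done → (E).
(A) and (C) are both available; (A) has the earlier label → (A).
That leaves (C) as the only ready step → (C).
(G) and (J) are both available; (G) has the earlier label → (G).
That leaves (J) as the only ready step → (J).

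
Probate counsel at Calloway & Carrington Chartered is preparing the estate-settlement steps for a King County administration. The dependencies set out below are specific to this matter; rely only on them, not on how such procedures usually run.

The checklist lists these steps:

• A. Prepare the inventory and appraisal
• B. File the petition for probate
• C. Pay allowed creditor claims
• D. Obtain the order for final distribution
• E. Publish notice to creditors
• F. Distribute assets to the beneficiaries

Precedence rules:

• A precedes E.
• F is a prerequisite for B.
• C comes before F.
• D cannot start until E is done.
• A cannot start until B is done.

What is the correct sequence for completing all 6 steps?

C is the only step with nothing outstanding, so it goes first.
F needed C, now all done → F.
B needed F, now all done → B.
A needed B, now all done → A.
Next only E has its prerequisites met → E.
D needed E, now all done → D.

C, F, B, A, E, D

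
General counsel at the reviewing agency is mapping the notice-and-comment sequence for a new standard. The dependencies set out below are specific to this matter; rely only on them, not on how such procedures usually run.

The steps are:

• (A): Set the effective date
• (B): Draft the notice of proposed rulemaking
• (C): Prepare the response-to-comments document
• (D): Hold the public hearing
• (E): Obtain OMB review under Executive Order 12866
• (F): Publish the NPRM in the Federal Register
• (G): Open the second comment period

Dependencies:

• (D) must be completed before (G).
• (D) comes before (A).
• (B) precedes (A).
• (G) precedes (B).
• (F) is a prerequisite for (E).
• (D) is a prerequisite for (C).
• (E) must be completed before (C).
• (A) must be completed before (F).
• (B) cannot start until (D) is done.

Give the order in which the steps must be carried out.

(D), (G), (B), (A), (F), (E), (C)

(D) has no prerequisites → (D) first.
(G) is the only step now ready → (G).
(B) is the only step now ready → (B).
Next only (A) has its prerequisites met → (A).
That leaves (F) as the only ready step → (F).
(E) needed (F), now all done → (E).
Next only (C) has its prerequisites met → (C).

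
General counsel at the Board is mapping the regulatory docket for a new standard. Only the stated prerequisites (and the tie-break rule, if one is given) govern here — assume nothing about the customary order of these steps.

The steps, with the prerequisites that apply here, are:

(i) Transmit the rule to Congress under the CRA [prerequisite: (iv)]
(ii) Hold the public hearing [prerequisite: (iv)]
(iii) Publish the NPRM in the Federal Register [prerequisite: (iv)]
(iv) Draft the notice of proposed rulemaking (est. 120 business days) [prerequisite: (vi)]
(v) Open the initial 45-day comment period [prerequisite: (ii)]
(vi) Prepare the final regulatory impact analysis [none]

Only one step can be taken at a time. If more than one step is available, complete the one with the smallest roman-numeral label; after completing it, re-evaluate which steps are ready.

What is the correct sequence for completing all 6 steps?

(vi), (iv), (i), (ii), (iii), (v)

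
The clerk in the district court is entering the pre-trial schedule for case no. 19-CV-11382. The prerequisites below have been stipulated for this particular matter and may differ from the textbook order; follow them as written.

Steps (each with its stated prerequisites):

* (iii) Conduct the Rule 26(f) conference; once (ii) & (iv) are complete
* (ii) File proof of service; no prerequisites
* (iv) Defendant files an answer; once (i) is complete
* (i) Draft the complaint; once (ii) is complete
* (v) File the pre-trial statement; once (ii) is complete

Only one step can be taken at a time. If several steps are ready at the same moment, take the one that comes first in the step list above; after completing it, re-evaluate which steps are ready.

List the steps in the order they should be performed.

(ii), (i), (iv), (iii), (v)

Only (ii) has no prerequisites, so it is first.
Now (i) and (v) have their prerequisites met. (i) is listed earlier, so (i) next.
(iv) now also ready, so the ready set is {(iv), (v)}; (iv) is listed earlier → (iv).
(iii) now also ready, so the ready set is {(iii), (v)}; (iii) is listed earlier → (iii).
(v) is the only step now ready → (v).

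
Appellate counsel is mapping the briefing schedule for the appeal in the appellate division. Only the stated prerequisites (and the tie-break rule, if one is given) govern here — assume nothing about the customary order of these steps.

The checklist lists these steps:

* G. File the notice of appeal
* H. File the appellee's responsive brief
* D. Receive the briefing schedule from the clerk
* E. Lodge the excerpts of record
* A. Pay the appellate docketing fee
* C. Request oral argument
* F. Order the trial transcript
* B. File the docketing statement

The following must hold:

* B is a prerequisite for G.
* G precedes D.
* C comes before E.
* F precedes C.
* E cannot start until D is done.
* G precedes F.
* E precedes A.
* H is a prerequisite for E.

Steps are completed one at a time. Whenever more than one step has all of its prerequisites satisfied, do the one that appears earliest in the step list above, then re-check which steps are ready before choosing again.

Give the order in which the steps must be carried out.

H B G D F C E A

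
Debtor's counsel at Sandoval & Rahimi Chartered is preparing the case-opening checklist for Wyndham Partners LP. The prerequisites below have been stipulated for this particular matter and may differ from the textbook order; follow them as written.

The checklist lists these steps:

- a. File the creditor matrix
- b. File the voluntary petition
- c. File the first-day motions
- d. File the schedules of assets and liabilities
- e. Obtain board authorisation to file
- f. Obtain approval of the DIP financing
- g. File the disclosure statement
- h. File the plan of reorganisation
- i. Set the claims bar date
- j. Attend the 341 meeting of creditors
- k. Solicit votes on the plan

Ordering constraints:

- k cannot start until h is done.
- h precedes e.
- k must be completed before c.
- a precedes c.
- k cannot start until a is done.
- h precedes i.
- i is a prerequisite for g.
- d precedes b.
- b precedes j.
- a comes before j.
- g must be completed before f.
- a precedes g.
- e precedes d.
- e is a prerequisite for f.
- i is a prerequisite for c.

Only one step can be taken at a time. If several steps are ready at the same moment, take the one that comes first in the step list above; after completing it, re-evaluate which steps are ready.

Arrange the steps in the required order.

a → h → e → d → b → i → g → f → j → k → c

a and h have no prerequisites; a is listed earlier, so a is first.
Next only h has its prerequisites met → h.
Ready: e, i and k. e is listed earlier → e.
Ready: d, i and k. d is listed earlier → d.
b now also ready, so the ready set is {b, i, k}; b is listed earlier → b.
j now also ready, so the ready set is {i, j, k}; i is listed earlier → i.
g now also ready, so the ready set is {g, j, k}; g is listed earlier → g.
Now f, j and k have their prerequisites met. f is listed earlier, so f next.
j and k are both available; j is listed earlier → j.
k is the only step now ready → k.
Next only c has its prerequisites met → c.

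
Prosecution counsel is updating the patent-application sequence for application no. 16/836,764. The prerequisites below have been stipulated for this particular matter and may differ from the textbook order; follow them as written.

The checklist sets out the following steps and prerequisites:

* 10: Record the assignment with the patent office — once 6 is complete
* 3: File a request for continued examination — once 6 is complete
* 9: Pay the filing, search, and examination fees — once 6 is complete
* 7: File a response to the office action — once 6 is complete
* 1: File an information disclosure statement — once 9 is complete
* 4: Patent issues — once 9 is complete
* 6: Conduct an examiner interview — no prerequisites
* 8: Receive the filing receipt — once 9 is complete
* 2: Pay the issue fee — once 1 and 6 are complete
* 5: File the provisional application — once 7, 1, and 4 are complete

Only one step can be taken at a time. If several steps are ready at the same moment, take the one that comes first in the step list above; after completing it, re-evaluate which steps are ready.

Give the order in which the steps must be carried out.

6 10 3 9 7 1 4 8 2 5

6 is the only step with nothing outstanding, so it goes first.
Ready: 10, 3, 9 and 7. 10 is listed earlier → 10.
Ready: 3, 9 and 7. 3 is listed earlier → 3.
9 and 7 are both available; 9 is listed earlier → 9.
Ready: 7, 1, 4 and 8. 7 is listed earlier → 7.
Ready: 1, 4 and 8. 1 is listed earlier → 1.
4, 8 and 2 are all available; 4 is listed earlier → 4.
8, 2 and 5 are all available; 8 is listed earlier → 8.
Now 2 and 5 have their prerequisites met. 2 is listed earlier, so 2 next.
Next only 5 has its prerequisites met → 5.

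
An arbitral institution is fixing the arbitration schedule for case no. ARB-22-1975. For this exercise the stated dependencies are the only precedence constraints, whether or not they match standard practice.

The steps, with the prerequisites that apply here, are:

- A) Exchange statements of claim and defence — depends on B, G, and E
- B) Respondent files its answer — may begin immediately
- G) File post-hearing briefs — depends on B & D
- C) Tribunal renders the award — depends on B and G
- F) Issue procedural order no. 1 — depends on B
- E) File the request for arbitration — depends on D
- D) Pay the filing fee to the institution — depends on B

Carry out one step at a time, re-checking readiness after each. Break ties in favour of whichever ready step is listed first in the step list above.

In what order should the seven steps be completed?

B F D G C E A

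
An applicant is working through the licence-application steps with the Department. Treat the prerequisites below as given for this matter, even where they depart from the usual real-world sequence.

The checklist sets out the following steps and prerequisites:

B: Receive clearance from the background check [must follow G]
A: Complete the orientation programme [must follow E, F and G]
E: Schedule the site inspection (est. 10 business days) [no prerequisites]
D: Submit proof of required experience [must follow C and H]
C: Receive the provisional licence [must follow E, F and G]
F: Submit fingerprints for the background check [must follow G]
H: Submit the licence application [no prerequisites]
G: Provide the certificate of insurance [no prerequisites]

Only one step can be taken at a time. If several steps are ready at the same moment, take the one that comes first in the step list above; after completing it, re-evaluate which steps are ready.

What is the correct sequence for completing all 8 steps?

Nothing is required for E, H and G. E is listed earlier → E first.
H and G are both available; H is listed earlier → H.
That leaves G as the only ready step → G.
Ready: B and F. B is listed earlier → B.
Next only F has its prerequisites met → F.
A and C are both available; A is listed earlier → A.
C needed E, F and G, now all done → C.
D is the only step now ready → D.

E → H → G → B → F → A → C → D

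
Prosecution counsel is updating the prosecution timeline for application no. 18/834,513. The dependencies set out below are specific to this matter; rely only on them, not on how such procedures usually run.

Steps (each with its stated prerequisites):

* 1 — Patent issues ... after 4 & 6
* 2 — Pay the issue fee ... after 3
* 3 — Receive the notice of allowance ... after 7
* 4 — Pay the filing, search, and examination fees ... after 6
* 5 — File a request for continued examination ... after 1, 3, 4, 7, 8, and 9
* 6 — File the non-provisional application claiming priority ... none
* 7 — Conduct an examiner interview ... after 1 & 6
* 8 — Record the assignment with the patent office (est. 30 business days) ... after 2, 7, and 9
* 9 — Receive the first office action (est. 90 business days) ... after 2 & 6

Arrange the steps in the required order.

6, 4, 1, 7, 3, 2, 9, 8, 5

Only 6 has no prerequisites, so it is first.
That leaves 4 as the only ready step → 4.
1 needed 4 and 6, now all done → 1.
7 needed 1 and 6, now all done → 7.
3 needed 7, now all done → 3.
That leaves 2 as the only ready step → 2.
9 needed 2 and 6, now all done → 9.
8 is the only step now ready → 8.
5 needed 1, 3, 4, 7, 8 and 9, now all done → 5.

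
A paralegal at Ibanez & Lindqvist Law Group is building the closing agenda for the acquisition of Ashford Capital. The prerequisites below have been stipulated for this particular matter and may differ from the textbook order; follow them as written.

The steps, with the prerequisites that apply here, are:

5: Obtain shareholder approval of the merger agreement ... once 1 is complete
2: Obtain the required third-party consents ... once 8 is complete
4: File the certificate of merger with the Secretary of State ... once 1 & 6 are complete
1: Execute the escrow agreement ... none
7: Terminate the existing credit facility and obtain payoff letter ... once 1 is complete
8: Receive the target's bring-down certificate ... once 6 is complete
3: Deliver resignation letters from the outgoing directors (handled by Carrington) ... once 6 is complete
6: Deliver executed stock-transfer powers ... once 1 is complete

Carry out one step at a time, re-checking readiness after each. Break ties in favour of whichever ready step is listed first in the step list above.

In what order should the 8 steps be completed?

1 has no prerequisites → 1 first.
Ready: 5, 7 and 6. 5 is listed earlier → 5.
Ready: 7 and 6. 7 is listed earlier → 7.
6 needed 1, now all done → 6.
Now 4, 8 and 3 have their prerequisites met. 4 is listed earlier, so 4 next.
Ready: 8 and 3. 8 is listed earlier → 8.
Now 2 and 3 have their prerequisites met. 2 is listed earlier, so 2 next.
That leaves 3 as the only ready step → 3.

1 → 5 → 7 → 6 → 4 → 8 → 2 → 3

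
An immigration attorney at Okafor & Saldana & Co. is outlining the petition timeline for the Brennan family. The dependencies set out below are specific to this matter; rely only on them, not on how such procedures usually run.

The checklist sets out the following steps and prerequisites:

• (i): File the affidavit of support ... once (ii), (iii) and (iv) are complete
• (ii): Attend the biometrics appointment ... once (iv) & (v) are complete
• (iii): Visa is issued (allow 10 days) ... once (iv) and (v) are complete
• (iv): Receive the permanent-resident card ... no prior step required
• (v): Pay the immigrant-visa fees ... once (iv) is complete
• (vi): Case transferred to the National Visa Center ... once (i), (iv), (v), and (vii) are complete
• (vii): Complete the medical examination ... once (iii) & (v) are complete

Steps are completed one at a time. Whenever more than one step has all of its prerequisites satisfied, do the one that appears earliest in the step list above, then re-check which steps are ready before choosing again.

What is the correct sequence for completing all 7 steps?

(iv) (v) (ii) (iii) (i) (vii) (vi)

(iv) has no prerequisites → (iv) first.
Next only (v) has its prerequisites met → (v).
Now (ii) and (iii) have their prerequisites met. (ii) is listed earlier, so (ii) next.
(iii) is the only step now ready → (iii).
(i) and (vii) are both available; (i) is listed earlier → (i).
(vii) needed (iii) and (v), now all done → (vii).
That leaves (vi) as the only ready step → (vi).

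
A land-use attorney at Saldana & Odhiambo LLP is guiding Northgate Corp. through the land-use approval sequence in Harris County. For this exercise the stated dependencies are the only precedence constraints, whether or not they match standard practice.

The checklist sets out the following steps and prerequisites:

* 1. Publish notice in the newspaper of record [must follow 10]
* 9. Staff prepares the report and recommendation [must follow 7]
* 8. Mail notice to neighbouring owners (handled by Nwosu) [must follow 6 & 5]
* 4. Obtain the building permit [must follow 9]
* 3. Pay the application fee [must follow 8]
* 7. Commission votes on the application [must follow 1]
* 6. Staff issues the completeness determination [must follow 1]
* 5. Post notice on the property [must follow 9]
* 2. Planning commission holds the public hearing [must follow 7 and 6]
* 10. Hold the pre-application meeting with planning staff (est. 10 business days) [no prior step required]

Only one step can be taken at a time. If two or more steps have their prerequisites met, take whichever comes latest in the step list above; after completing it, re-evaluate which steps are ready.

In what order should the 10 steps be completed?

10 1 6 7 2 9 5 4 8 3

10 has no prerequisites → 10 first.
1 is the only step now ready → 1.
6 and 7 are both available; 6 is listed later → 6.
That leaves 7 as the only ready step → 7.
2 and 9 are both available; 2 is listed later → 2.
9 is the only step now ready → 9.
Now 5 and 4 have their prerequisites met. 5 is listed later, so 5 next.
8 now also ready, so the ready set is {4, 8}; 4 is listed later → 4.
8 is the only step now ready → 8.
That leaves 3 as the only ready step → 3.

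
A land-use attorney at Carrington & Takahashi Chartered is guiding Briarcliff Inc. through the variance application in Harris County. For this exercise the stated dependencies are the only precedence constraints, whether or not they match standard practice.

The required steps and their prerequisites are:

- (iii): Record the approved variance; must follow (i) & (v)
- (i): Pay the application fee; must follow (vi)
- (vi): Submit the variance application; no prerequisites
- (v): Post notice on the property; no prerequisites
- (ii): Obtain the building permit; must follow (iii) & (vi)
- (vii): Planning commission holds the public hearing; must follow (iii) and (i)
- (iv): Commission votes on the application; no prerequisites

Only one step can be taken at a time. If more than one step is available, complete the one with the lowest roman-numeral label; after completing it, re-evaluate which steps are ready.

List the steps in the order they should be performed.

(iv) → (v) → (vi) → (i) → (iii) → (ii) → (vii)

Nothing is required for (iv), (v) and (vi). (iv) has the earlier label → (iv) first.
Now (v) and (vi) have their prerequisites met. (v) has the earlier label, so (v) next.
Next only (vi) has its prerequisites met → (vi).
(i) needed (vi), now all done → (i).
That leaves (iii) as the only ready step → (iii).
Ready: (ii) and (vii). (ii) has the earlier label → (ii).
That leaves (vii) as the only ready step → (vii).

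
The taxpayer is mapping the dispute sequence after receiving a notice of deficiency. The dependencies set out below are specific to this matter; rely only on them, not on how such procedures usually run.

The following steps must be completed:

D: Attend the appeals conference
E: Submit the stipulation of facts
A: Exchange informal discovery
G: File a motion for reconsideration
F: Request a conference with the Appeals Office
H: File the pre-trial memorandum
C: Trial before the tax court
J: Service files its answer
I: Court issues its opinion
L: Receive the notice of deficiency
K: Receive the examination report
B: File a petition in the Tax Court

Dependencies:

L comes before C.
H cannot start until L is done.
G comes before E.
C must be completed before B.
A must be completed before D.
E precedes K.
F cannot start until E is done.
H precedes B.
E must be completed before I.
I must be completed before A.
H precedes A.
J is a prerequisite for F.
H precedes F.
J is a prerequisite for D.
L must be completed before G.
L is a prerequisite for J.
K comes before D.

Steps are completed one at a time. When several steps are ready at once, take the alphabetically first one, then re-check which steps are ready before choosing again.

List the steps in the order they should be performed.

Only L has no prerequisites, so it is first.
C, G, H and J are all available; C has the earlier label → C.
G, H and J are all available; G has the earlier label → G.
E, H and J are all available; E has the earlier label → E.
Ready: H, I, J and K. H has the earlier label → H.
B, I, J and K are all available; B has the earlier label → B.
I, J and K are all available; I has the earlier label → I.
Ready: A, J and K. A has the earlier label → A.
Now J and K have their prerequisites met. J has the earlier label, so J next.
Now F and K have their prerequisites met. F has the earlier label, so F next.
K is the only step now ready → K.
D is the only step now ready → D.

L C G E H B I A J F K D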